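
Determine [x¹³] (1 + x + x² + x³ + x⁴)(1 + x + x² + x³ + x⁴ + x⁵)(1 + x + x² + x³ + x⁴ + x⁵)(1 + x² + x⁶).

(1 + x + x² + x³ + x⁴) has coefficients 1,1,1,1,1 for degrees 0…4.
(1 + x + x² + x³ + x⁴ + x⁵) has coefficients 1,1,1,1,1,1,0,0,0,0,0,0,0,0 for degrees 0…13.
Multiplying by (1 + x + x² + x³ + x⁴ + x⁵) gives running coefficients 1,2,3,4,5,6,5,4,3,2,1,0,0,0 for degrees 0…13.
Finally multiplying by (1 + x² + x⁶), the product of all factors after the first has coefficients 1,2,4,6,8,10,11,12,11,10,9,8,6,4 for degrees 0…13.
[x¹³] = 1·4 + 1·6 + 1·8 + 1·9 + 1·10 = 37.

37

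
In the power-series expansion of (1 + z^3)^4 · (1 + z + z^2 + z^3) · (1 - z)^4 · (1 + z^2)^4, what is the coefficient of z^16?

-89

(1 + z^3)^4 has coefficients 1,0,0,4,0,0,6,0,0,4,0,0,1 for degrees 0…12.
(1 + z + z^2 + z^3) has coefficients 1,1,1,1,0,0,0,0,0,0,0,0,0,0,0,0,0 for degrees 0…16.
Multiplying by (1 - z)^4 gives running coefficients 1,-3,3,-1,-1,3,-3,1,0,0,0,0,0,0,0,0,0 for degrees 0…16.
Finally multiplying by (1 + z^2)^4, the product of all factors after the first has coefficients 1,-3,7,-13,17,-19,15,-5,-5,15,-19,17,-13,7,-3,1,0 for degrees 0…16.
[z^16] = 1·0 + 4·7 + 6·(-19) + 4·(-5) + 1·17 = -89.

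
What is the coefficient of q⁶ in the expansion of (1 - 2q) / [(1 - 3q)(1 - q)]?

365

The denominator gives the recurrence a_n = 4a_(n−1) − 3a_(n−2) for n ≥ 3; the numerator fixes a_0 = 1, a_1 = 2, a_2 = 5.
Iterating: 1, 2, 5, 14, 41, 122, 365, so a_6 = 365.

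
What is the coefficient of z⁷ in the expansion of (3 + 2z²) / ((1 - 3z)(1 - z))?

10568

The denominator gives the recurrence a_n = 4a_(n−1) − 3a_(n−2) for n ≥ 3; the numerator fixes a_0 = 3, a_1 = 12, a_2 = 41.
Iterating: 3, 12, 41, 128, 389, 1172, 3521, 10568, so a_7 = 10568.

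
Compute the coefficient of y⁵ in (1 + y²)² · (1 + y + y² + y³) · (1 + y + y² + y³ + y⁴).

(1 + y²)² has coefficients 1,0,2,0,1 for degrees 0…4.
(1 + y + y² + y³) has coefficients 1,1,1,1,0,0 for degrees 0…5.
Finally multiplying by (1 + y + y² + y³ + y⁴), the product of all factors after the first has coefficients 1,2,3,4,4,3 for degrees 0…5.
[y⁵] = 1·3 + 2·4 + 1·2 = 13.

13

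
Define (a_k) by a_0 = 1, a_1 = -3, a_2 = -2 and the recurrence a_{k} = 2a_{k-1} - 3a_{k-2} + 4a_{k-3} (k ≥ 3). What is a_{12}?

628

The ordinary generating function has denominator 1 - 2x + 3x^2 - 4x^3.
Iterating the recurrence: a_0,…,a_{12} = 1, -3, -2, 9, 12, -11, -22, 37, 96, -7, -154, 97, 628.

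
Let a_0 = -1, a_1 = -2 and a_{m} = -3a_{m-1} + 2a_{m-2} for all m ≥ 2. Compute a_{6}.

712

The ordinary generating function has denominator 1 + 3z - 2z^2.
Iterating the recurrence: a_0,…,a_{6} = -1, -2, 4, -16, 56, -200, 712.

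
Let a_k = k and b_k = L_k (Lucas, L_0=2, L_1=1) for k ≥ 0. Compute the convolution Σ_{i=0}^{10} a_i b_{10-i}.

This is [x^10] in the product of the two ordinary generating functions.
Σ = 0·123 + 1·76 + 2·47 + 3·29 + 4·18 + 5·11 + 6·7 + 7·4 + 8·3 + 9·1 + 10·2 = 507.

507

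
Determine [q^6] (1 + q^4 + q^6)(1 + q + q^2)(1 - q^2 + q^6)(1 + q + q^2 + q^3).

2

(1 + q^4 + q^6) has coefficients 1,0,0,0,1,0,1 for degrees 0…6.
(1 + q + q^2) has coefficients 1,1,1,0,0,0,0 for degrees 0…6.
Multiplying by (1 - q^2 + q^6) gives running coefficients 1,1,0,-1,-1,0,1 for degrees 0…6.
Finally multiplying by (1 + q + q^2 + q^3), the product of all factors after the first has coefficients 1,2,2,1,-1,-2,-1 for degrees 0…6.
[q^6] = 1·(-1) + 1·2 + 1·1 = 2.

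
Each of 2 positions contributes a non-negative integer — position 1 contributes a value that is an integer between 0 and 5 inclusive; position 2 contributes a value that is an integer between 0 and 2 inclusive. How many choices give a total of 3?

3

The generating function for the choices is (1 + x + x^2 + x^3 + x^4 + x^5)·(1 + x + x^2); the count is [x^3].
(1 + x + x^2 + x^3 + x^4 + x^5) has coefficients 1,1,1,1 for degrees 0…3.
(1 + x + x^2) has coefficients 1,1,1,0 for degrees 0…3.
[x^3] = 1·0 + 1·1 + 1·1 + 1·1 = 3.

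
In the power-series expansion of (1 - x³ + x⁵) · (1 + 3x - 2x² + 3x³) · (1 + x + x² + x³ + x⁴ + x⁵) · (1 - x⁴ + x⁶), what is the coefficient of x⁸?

4

(1 - x³ + x⁵) has coefficients 1,0,0,-1,0,1 for degrees 0…5.
(1 + 3x - 2x² + 3x³) has coefficients 1,3,-2,3,0,0,0,0,0 for degrees 0…8.
Multiplying by (1 + x + x² + x³ + x⁴ + x⁵) gives running coefficients 1,4,2,5,5,5,4,1,3 for degrees 0…8.
Finally multiplying by (1 - x⁴ + x⁶), the product of all factors after the first has coefficients 1,4,2,5,4,1,3,0,0 for degrees 0…8.
[x⁸] = 1·0 − 1·1 + 1·5 = 4.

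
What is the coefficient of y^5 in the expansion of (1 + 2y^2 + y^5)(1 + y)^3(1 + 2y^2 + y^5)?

(1 + 2y^2 + y^5) has coefficients 1,0,2,0,0,1 for degrees 0…5.
(1 + y)^3 has coefficients 1,3,3,1,0,0 for degrees 0…5.
Finally multiplying by (1 + 2y^2 + y^5), the product of all factors after the first has coefficients 1,3,5,7,6,3 for degrees 0…5.
[y^5] = 1·3 + 2·7 + 1·1 = 18.

18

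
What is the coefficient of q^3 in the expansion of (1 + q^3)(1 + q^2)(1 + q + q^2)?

2

(1 + q^3) has coefficients 1,0,0,1 for degrees 0…3.
(1 + q^2) has coefficients 1,0,1,0 for degrees 0…3.
Finally multiplying by (1 + q + q^2), the product of all factors after the first has coefficients 1,1,2,1 for degrees 0…3.
[q^3] = 1·1 + 1·1 = 2.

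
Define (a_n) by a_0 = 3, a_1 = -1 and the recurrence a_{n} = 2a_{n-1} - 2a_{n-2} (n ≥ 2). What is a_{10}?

The ordinary generating function has denominator 1 - 2q + 2q^2.
Iterating the recurrence: a_0,…,a_{10} = 3, -1, -8, -14, -12, 4, 32, 56, 48, -16, -128.

-128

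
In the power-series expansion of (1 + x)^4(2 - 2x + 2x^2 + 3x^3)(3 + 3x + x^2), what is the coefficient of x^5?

(1 + x)^4 has coefficients 1,4,6,4,1 for degrees 0…4.
(2 - 2x + 2x^2 + 3x^3) has coefficients 2,-2,2,3,0,0 for degrees 0…5.
Finally multiplying by (3 + 3x + x^2), the product of all factors after the first has coefficients 6,0,2,13,11,3 for degrees 0…5.
[x^5] = 1·3 + 4·11 + 6·13 + 4·2 + 1·0 = 133.

133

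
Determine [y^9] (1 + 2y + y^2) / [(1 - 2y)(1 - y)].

2300

The denominator gives the recurrence a_n = 3a_(n−1) − 2a_(n−2) for n ≥ 3; the numerator fixes a_0 = 1, a_1 = 5, a_2 = 14.
Iterating: 1, 5, 14, 32, 68, 140, 284, 572, 1148, 2300, so a_9 = 2300.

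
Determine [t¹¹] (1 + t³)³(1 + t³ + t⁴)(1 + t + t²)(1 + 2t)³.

205

(1 + t³)³ has coefficients 1,0,0,3,0,0,3,0,0,1 for degrees 0…9.
(1 + t³ + t⁴) has coefficients 1,0,0,1,1,0,0,0,0,0,0,0 for degrees 0…11.
Multiplying by (1 + t + t²) gives running coefficients 1,1,1,1,2,2,1,0,0,0,0,0 for degrees 0…11.
Finally multiplying by (1 + 2t)³, the product of all factors after the first has coefficients 1,7,19,27,28,34,45,46,28,8,0,0 for degrees 0…11.
[t¹¹] = 1·0 + 3·28 + 3·34 + 1·19 = 205.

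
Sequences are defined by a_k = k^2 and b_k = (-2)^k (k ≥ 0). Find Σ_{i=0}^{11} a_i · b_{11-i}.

197

This is [x^11] in the product of the two ordinary generating functions.
Σ = 0·(-2048) + 1·1024 + 4·(-512) + 9·256 + 16·(-128) + 25·64 + 36·(-32) + 49·16 + 64·(-8) + 81·4 + 100·(-2) + 121·1 = 197.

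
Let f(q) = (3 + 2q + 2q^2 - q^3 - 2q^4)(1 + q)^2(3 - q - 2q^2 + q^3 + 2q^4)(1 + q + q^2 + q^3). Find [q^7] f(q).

(3 + 2q + 2q^2 - q^3 - 2q^4) has coefficients 3,2,2,-1,-2 for degrees 0…4.
(1 + q)^2 has coefficients 1,2,1,0,0,0,0,0 for degrees 0…7.
Multiplying by (3 - q - 2q^2 + q^3 + 2q^4) gives running coefficients 3,5,-1,-4,2,5,2,0 for degrees 0…7.
Finally multiplying by (1 + q + q^2 + q^3), the product of all factors after the first has coefficients 3,8,7,3,2,2,5,9 for degrees 0…7.
[q^7] = 3·9 + 2·5 + 2·2 − 1·2 − 2·3 = 33.

33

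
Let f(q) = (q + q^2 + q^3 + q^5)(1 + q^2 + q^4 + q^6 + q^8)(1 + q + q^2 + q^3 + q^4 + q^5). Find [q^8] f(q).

11

(q + q^2 + q^3 + q^5) has coefficients 0,1,1,1,0,1 for degrees 0…5.
(1 + q^2 + q^4 + q^6 + q^8) has coefficients 1,0,1,0,1,0,1,0,1 for degrees 0…8.
Finally multiplying by (1 + q + q^2 + q^3 + q^4 + q^5), the product of all factors after the first has coefficients 1,1,2,2,3,3,3,3,3 for degrees 0…8.
[q^8] = 1·3 + 1·3 + 1·3 + 1·2 = 11.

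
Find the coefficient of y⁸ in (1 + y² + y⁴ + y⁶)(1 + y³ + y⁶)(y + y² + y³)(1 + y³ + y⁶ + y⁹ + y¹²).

8

(1 + y² + y⁴ + y⁶) has coefficients 1,0,1,0,1,0,1 for degrees 0…6.
(1 + y³ + y⁶) has coefficients 1,0,0,1,0,0,1,0,0 for degrees 0…8.
Multiplying by (y + y² + y³) gives running coefficients 0,1,1,1,1,1,1,1,1 for degrees 0…8.
Finally multiplying by (1 + y³ + y⁶ + y⁹ + y¹²), the product of all factors after the first has coefficients 0,1,1,1,2,2,2,3,3 for degrees 0…8.
[y⁸] = 1·3 + 1·2 + 1·2 + 1·1 = 8.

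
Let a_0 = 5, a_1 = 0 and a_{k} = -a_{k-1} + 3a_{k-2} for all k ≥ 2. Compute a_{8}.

1455

The ordinary generating function has denominator 1 + z - 3z^2.
Iterating the recurrence: a_0,…,a_{8} = 5, 0, 15, -15, 60, -105, 285, -600, 1455.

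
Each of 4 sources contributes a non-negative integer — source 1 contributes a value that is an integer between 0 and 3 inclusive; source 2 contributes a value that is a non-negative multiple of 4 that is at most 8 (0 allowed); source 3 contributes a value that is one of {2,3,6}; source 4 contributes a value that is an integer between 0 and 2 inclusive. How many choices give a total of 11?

The generating function for the choices is (1 + y + y^2 + y^3)·(1 + y^4 + y^8)·(y^2 + y^3 + y^6)·(1 + y + y^2); the count is [y^11].
(1 + y + y^2 + y^3) has coefficients 1,1,1,1 for degrees 0…3.
(1 + y^4 + y^8) has coefficients 1,0,0,0,1,0,0,0,1,0,0,0 for degrees 0…11.
Multiplying by (y^2 + y^3 + y^6) gives running coefficients 0,0,1,1,0,0,2,1,0,0,2,1 for degrees 0…11.
Finally multiplying by (1 + y + y^2), the product of all factors after the first has coefficients 0,0,1,2,2,1,2,3,3,1,2,3 for degrees 0…11.
[y^11] = 1·3 + 1·2 + 1·1 + 1·3 = 9.

9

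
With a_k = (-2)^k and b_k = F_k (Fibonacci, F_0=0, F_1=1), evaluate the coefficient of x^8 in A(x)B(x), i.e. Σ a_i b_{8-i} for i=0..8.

-93

The convolution is the t^8 coefficient of A(t)B(t).
Σ = 1·21 − 2·13 + 4·8 − 8·5 + 16·3 − 32·2 + 64·1 − 128·1 + 256·0 = -93.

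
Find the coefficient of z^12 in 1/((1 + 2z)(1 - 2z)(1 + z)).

The denominator gives the recurrence a_n = −a_(n−1) + 4a_(n−2) + 4a_(n−3) for n ≥ 3; the numerator fixes a_0 = 1, a_1 = -1, a_2 = 5.
Iterating: 1, -1, 5, -5, 21, -21, 85, -85, 341, -341, 1365, -1365, 5461, so a_12 = 5461.

5461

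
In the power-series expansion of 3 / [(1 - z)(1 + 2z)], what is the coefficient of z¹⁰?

Partial fractions give a closed form: a_n = (1)·1^n + (2)·(-2)^n.
At n = 10: a_10 = 2049.

2049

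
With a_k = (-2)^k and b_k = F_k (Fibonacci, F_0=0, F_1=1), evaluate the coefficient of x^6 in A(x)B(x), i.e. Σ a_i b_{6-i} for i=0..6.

This is [x^6] in the product of the two ordinary generating functions.
Σ = 1·8 − 2·5 + 4·3 − 8·2 + 16·1 − 32·1 + 64·0 = -22.

-22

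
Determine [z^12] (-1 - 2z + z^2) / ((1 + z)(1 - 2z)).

The denominator gives the recurrence a_n = a_(n−1) + 2a_(n−2) for n ≥ 3; the numerator fixes a_0 = -1, a_1 = -3, a_2 = -4.
Iterating: -1, -3, -4, -10, -18, -38, -74, -150, -298, -598, -1194, -2390, -4778, so a_12 = -4778.

-4778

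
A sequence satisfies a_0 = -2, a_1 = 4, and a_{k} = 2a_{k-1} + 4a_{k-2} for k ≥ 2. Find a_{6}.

384

The ordinary generating function has denominator 1 - 2t - 4t^2.
Iterating the recurrence: a_0,…,a_{6} = -2, 4, 0, 16, 32, 128, 384.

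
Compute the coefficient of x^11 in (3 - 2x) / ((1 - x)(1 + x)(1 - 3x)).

465010

Partial fractions give a closed form: a_n = (-1/4)·1^n + (5/8)·(-1)^n + (21/8)·3^n.
At n = 11: a_11 = 465010.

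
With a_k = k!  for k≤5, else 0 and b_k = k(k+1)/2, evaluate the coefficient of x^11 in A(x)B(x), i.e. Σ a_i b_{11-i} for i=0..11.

3619

This is [x^11] in the product of the two ordinary generating functions.
Σ = 1·66 + 1·55 + 2·45 + 6·36 + 24·28 + 120·21 + 0·15 + 0·10 + 0·6 + 0·3 + 0·1 + 0·0 = 3619.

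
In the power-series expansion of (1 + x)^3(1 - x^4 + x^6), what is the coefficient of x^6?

(1 + x)^3 has coefficients 1,3,3,1 for degrees 0…3.
(1 - x^4 + x^6) has coefficients 1,0,0,0,-1,0,1 for degrees 0…6.
[x^6] = 1·1 + 3·0 + 3·(-1) + 1·0 = -2.

-2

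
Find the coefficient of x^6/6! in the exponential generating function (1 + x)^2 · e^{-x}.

The EGF product rule gives c_6 = Σ_{k_1+k_2=6} C(6; k_1,k_2) · ∏ g_i(k_i), where (1+x)^2 gives the falling factorial (2)_k; e^{-x} gives (-1)^k.
g_1(k) for k = 0…6: 1, 2, 2, 0, 0, 0, 0.
g_2(k) for k = 0…6: 1, -1, 1, -1, 1, -1, 1.
c_6 = Σ_k C(6,k)·g_1(k)·g_2(6−k) = 1·1·1 + 6·2·(-1) + 15·2·1 = 1 − 12 + 30 = 19.

19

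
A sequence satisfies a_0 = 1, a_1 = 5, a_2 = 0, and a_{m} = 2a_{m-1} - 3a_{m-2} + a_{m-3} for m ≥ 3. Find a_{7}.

83

The ordinary generating function has denominator 1 - 2t + 3t^2 - t^3.
Iterating the recurrence: a_0,…,a_{7} = 1, 5, 0, -14, -23, -4, 47, 83.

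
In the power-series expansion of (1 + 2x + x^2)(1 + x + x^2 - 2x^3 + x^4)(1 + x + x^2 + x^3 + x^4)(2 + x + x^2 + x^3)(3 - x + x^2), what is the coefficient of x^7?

57

(1 + 2x + x^2) has coefficients 1,2,1 for degrees 0…2.
(1 + x + x^2 - 2x^3 + x^4) has coefficients 1,1,1,-2,1,0,0,0 for degrees 0…7.
Multiplying by (1 + x + x^2 + x^3 + x^4) gives running coefficients 1,2,3,1,2,1,0,-1 for degrees 0…7.
Multiplying by (2 + x + x^2 + x^3) gives running coefficients 2,5,9,8,10,8,4,1 for degrees 0…7.
Finally multiplying by (3 - x + x^2), the product of all factors after the first has coefficients 6,13,24,20,31,22,14,7 for degrees 0…7.
[x^7] = 1·7 + 2·14 + 1·22 = 57.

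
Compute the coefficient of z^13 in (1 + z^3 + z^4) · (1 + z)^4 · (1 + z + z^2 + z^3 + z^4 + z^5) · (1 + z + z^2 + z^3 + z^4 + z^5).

118

(1 + z^3 + z^4) has coefficients 1,0,0,1,1 for degrees 0…4.
(1 + z)^4 has coefficients 1,4,6,4,1,0,0,0,0,0,0,0,0,0 for degrees 0…13.
Multiplying by (1 + z + z^2 + z^3 + z^4 + z^5) gives running coefficients 1,5,11,15,16,16,15,11,5,1,0,0,0,0 for degrees 0…13.
Finally multiplying by (1 + z + z^2 + z^3 + z^4 + z^5), the product of all factors after the first has coefficients 1,6,17,32,48,64,78,84,78,64,48,32,17,6 for degrees 0…13.
[z^13] = 1·6 + 1·48 + 1·64 = 118.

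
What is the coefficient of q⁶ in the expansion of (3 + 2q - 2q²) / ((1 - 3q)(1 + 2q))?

The denominator gives the recurrence a_n = a_(n−1) + 6a_(n−2) for n ≥ 3; the numerator fixes a_0 = 3, a_1 = 5, a_2 = 21.
Iterating: 3, 5, 21, 51, 177, 483, 1545, so a_6 = 1545.

1545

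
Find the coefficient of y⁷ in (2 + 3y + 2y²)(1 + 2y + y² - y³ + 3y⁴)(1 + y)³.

44

(2 + 3y + 2y²) has coefficients 2,3,2 for degrees 0…2.
(1 + 2y + y² - y³ + 3y⁴) has coefficients 1,2,1,-1,3,0,0,0 for degrees 0…7.
Finally multiplying by (1 + y)³, the product of all factors after the first has coefficients 1,5,10,9,5,7,8,3 for degrees 0…7.
[y⁷] = 2·3 + 3·8 + 2·7 = 44.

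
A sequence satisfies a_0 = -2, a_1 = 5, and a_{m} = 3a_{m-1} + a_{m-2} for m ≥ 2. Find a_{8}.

17257

The ordinary generating function has denominator 1 - 3t - t^2.
Iterating the recurrence: a_0,…,a_{8} = -2, 5, 13, 44, 145, 479, 1582, 5225, 17257.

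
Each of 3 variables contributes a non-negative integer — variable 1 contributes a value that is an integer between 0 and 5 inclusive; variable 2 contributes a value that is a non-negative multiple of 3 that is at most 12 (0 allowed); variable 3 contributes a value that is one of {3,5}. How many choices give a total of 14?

The generating function for the choices is (1 + q + q^2 + q^3 + q^4 + q^5)·(1 + q^3 + q^6 + q^9 + q^12)·(q^3 + q^5); the count is [q^14].
(1 + q + q^2 + q^3 + q^4 + q^5) has coefficients 1,1,1,1,1,1 for degrees 0…5.
(1 + q^3 + q^6 + q^9 + q^12) has coefficients 1,0,0,1,0,0,1,0,0,1,0,0,1,0,0 for degrees 0…14.
Finally multiplying by (q^3 + q^5), the product of all factors after the first has coefficients 0,0,0,1,0,1,1,0,1,1,0,1,1,0,1 for degrees 0…14.
[q^14] = 1·1 + 1·0 + 1·1 + 1·1 + 1·0 + 1·1 = 4.

4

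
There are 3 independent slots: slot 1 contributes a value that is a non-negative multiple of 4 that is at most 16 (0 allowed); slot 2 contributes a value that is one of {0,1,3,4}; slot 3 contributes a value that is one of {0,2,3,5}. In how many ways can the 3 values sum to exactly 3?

The generating function for the choices is (1 + q^4 + q^8 + q^12 + q^16)·(1 + q + q^3 + q^4)·(1 + q^2 + q^3 + q^5); the count is [q^3].
(1 + q^4 + q^8 + q^12 + q^16) has coefficients 1,0,0,0 for degrees 0…3.
(1 + q + q^3 + q^4) has coefficients 1,1,0,1 for degrees 0…3.
Finally multiplying by (1 + q^2 + q^3 + q^5), the product of all factors after the first has coefficients 1,1,1,3 for degrees 0…3.
[q^3] = 1·3 = 3.

3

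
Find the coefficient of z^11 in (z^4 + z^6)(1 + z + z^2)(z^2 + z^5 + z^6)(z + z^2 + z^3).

7

(z^4 + z^6) has coefficients 0,0,0,0,1,0,1 for degrees 0…6.
(1 + z + z^2) has coefficients 1,1,1,0,0,0,0,0,0,0,0,0 for degrees 0…11.
Multiplying by (z^2 + z^5 + z^6) gives running coefficients 0,0,1,1,1,1,2,2,1,0,0,0 for degrees 0…11.
Finally multiplying by (z + z^2 + z^3), the product of all factors after the first has coefficients 0,0,0,1,2,3,3,4,5,5,3,1 for degrees 0…11.
[z^11] = 1·4 + 1·3 = 7.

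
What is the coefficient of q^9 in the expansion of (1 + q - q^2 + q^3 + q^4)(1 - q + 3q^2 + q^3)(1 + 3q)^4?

567

(1 + q - q^2 + q^3 + q^4) has coefficients 1,1,-1,1,1 for degrees 0…4.
(1 - q + 3q^2 + q^3) has coefficients 1,-1,3,1,0,0,0,0,0,0 for degrees 0…9.
Finally multiplying by (1 + 3q)^4, the product of all factors after the first has coefficients 1,11,45,91,147,297,351,81,0,0 for degrees 0…9.
[q^9] = 1·0 + 1·0 − 1·81 + 1·351 + 1·297 = 567.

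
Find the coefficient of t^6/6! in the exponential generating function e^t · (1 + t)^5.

The EGF product rule gives c_6 = Σ_{k_1+k_2=6} C(6; k_1,k_2) · ∏ g_i(k_i), where e^t gives (1)^k; (1+t)^5 gives the falling factorial (5)_k.
g_1(k) for k = 0…6: 1, 1, 1, 1, 1, 1, 1.
g_2(k) for k = 0…6: 1, 5, 20, 60, 120, 120, 0.
c_6 = Σ_k C(6,k)·g_1(k)·g_2(6−k) = 6·1·120 + 15·1·120 + 20·1·60 + 15·1·20 + 6·1·5 + 1·1·1 = 720 + 1800 + 1200 + 300 + 30 + 1 = 4051.

4051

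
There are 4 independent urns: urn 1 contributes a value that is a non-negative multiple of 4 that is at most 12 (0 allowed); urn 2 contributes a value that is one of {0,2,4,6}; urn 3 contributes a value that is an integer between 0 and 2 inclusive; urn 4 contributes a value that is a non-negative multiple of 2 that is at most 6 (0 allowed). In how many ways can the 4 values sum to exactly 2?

3

The generating function for the choices is (1 + z⁴ + z⁸ + z¹²)·(1 + z² + z⁴ + z⁶)·(1 + z + z²)·(1 + z² + z⁴ + z⁶); the count is [z²].
(1 + z⁴ + z⁸ + z¹²) has coefficients 1,0,0 for degrees 0…2.
(1 + z² + z⁴ + z⁶) has coefficients 1,0,1 for degrees 0…2.
Multiplying by (1 + z + z²) gives running coefficients 1,1,2 for degrees 0…2.
Finally multiplying by (1 + z² + z⁴ + z⁶), the product of all factors after the first has coefficients 1,1,3 for degrees 0…2.
[z²] = 1·3 = 3.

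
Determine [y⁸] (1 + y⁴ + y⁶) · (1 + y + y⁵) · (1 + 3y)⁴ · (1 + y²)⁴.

2084

(1 + y⁴ + y⁶) has coefficients 1,0,0,0,1,0,1 for degrees 0…6.
(1 + y + y⁵) has coefficients 1,1,0,0,0,1,0,0,0 for degrees 0…8.
Multiplying by (1 + 3y)⁴ gives running coefficients 1,13,66,162,189,82,12,54,108 for degrees 0…8.
Finally multiplying by (1 + y²)⁴, the product of all factors after the first has coefficients 1,13,70,214,459,808,1168,1406,1555 for degrees 0…8.
[y⁸] = 1·1555 + 1·459 + 1·70 = 2084.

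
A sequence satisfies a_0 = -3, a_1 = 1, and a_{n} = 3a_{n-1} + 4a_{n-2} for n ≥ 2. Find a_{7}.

-6551

The ordinary generating function has denominator 1 - 3q - 4q^2.
Iterating the recurrence: a_0,…,a_{7} = -3, 1, -9, -23, -105, -407, -1641, -6551.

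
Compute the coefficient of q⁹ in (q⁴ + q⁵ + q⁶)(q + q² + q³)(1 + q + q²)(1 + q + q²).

(q⁴ + q⁵ + q⁶) has coefficients 0,0,0,0,1,1,1 for degrees 0…6.
(q + q² + q³) has coefficients 0,1,1,1,0,0,0,0,0,0 for degrees 0…9.
Multiplying by (1 + q + q²) gives running coefficients 0,1,2,3,2,1,0,0,0,0 for degrees 0…9.
Finally multiplying by (1 + q + q²), the product of all factors after the first has coefficients 0,1,3,6,7,6,3,1,0,0 for degrees 0…9.
[q⁹] = 1·6 + 1·7 + 1·6 = 19.

19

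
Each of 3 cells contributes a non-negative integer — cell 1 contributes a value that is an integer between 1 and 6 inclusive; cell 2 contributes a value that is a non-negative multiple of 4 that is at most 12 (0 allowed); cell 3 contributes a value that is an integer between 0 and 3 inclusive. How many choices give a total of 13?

6

The generating function for the choices is (y + y^2 + y^3 + y^4 + y^5 + y^6)·(1 + y^4 + y^8 + y^12)·(1 + y + y^2 + y^3); the count is [y^13].
(y + y^2 + y^3 + y^4 + y^5 + y^6) has coefficients 0,1,1,1,1,1,1 for degrees 0…6.
(1 + y^4 + y^8 + y^12) has coefficients 1,0,0,0,1,0,0,0,1,0,0,0,1,0 for degrees 0…13.
Finally multiplying by (1 + y + y^2 + y^3), the product of all factors after the first has coefficients 1,1,1,1,1,1,1,1,1,1,1,1,1,1 for degrees 0…13.
[y^13] = 1·1 + 1·1 + 1·1 + 1·1 + 1·1 + 1·1 = 6.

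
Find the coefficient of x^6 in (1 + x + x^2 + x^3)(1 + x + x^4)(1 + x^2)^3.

14

(1 + x + x^2 + x^3) has coefficients 1,1,1,1 for degrees 0…3.
(1 + x + x^4) has coefficients 1,1,0,0,1,0,0 for degrees 0…6.
Finally multiplying by (1 + x^2)^3, the product of all factors after the first has coefficients 1,1,3,3,4,3,4 for degrees 0…6.
[x^6] = 1·4 + 1·3 + 1·4 + 1·3 = 14.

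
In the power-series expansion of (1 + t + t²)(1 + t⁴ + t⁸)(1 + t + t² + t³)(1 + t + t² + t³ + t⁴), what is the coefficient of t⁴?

12

(1 + t + t²) has coefficients 1,1,1 for degrees 0…2.
(1 + t⁴ + t⁸) has coefficients 1,0,0,0,1 for degrees 0…4.
Multiplying by (1 + t + t² + t³) gives running coefficients 1,1,1,1,1 for degrees 0…4.
Finally multiplying by (1 + t + t² + t³ + t⁴), the product of all factors after the first has coefficients 1,2,3,4,5 for degrees 0…4.
[t⁴] = 1·5 + 1·4 + 1·3 = 12.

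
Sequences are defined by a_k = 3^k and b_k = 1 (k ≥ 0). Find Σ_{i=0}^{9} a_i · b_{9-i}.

The convolution is the x^9 coefficient of A(x)B(x).
Σ = 1·1 + 3·1 + 9·1 + 27·1 + 81·1 + 243·1 + 729·1 + 2187·1 + 6561·1 + 19683·1 = 29524.

29524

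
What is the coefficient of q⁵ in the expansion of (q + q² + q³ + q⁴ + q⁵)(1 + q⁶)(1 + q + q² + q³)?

(q + q² + q³ + q⁴ + q⁵) has coefficients 0,1,1,1,1,1 for degrees 0…5.
(1 + q⁶) has coefficients 1,0,0,0,0,0 for degrees 0…5.
Finally multiplying by (1 + q + q² + q³), the product of all factors after the first has coefficients 1,1,1,1,0,0 for degrees 0…5.
[q⁵] = 1·0 + 1·1 + 1·1 + 1·1 + 1·1 = 4.

4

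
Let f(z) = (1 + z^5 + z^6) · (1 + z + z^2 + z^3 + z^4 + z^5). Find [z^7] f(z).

2

(1 + z^5 + z^6) has coefficients 1,0,0,0,0,1,1 for degrees 0…6.
(1 + z + z^2 + z^3 + z^4 + z^5) has coefficients 1,1,1,1,1,1,0,0 for degrees 0…7.
[z^7] = 1·0 + 1·1 + 1·1 = 2.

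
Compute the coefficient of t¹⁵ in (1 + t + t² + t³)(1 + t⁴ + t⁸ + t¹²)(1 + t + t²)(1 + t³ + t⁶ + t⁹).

(1 + t + t² + t³) has coefficients 1,1,1,1 for degrees 0…3.
(1 + t⁴ + t⁸ + t¹²) has coefficients 1,0,0,0,1,0,0,0,1,0,0,0,1,0,0,0 for degrees 0…15.
Multiplying by (1 + t + t²) gives running coefficients 1,1,1,0,1,1,1,0,1,1,1,0,1,1,1,0 for degrees 0…15.
Finally multiplying by (1 + t³ + t⁶ + t⁹), the product of all factors after the first has coefficients 1,1,1,1,2,2,2,2,3,3,3,3,3,3,3,3 for degrees 0…15.
[t¹⁵] = 1·3 + 1·3 + 1·3 + 1·3 = 12.

12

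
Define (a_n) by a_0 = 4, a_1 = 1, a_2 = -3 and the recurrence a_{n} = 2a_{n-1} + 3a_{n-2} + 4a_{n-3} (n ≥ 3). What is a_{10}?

28397

The ordinary generating function has denominator 1 - 2t - 3t^2 - 4t^3.
Iterating the recurrence: a_0,…,a_{10} = 4, 1, -3, 13, 21, 69, 253, 797, 2629, 8661, 28397.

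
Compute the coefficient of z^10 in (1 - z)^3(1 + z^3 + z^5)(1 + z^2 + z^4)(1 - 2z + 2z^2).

(1 - z)^3 has coefficients 1,-3,3,-1 for degrees 0…3.
(1 + z^3 + z^5) has coefficients 1,0,0,1,0,1,0,0,0,0,0 for degrees 0…10.
Multiplying by (1 + z^2 + z^4) gives running coefficients 1,0,1,1,1,2,0,2,0,1,0 for degrees 0…10.
Finally multiplying by (1 - 2z + 2z^2), the product of all factors after the first has coefficients 1,-2,3,-1,1,2,-2,6,-4,5,-2 for degrees 0…10.
[z^10] = 1·(-2) − 3·5 + 3·(-4) − 1·6 = -35.

-35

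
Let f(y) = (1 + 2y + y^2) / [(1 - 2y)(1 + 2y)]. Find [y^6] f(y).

80

The denominator gives the recurrence a_n = 4a_(n−2) for n ≥ 3; the numerator fixes a_0 = 1, a_1 = 2, a_2 = 5.
Iterating: 1, 2, 5, 8, 20, 32, 80, so a_6 = 80.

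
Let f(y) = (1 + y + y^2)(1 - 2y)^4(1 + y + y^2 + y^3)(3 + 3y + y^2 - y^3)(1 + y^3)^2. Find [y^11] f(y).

(1 + y + y^2) has coefficients 1,1,1 for degrees 0…2.
(1 - 2y)^4 has coefficients 1,-8,24,-32,16,0,0,0,0,0,0,0 for degrees 0…11.
Multiplying by (1 + y + y^2 + y^3) gives running coefficients 1,-7,17,-15,0,8,-16,16,0,0,0,0 for degrees 0…11.
Multiplying by (3 + 3y + y^2 - y^3) gives running coefficients 3,-18,31,-2,-21,-8,-9,8,24,32,-16,0 for degrees 0…11.
Finally multiplying by (1 + y^3)^2, the product of all factors after the first has coefficients 3,-18,31,4,-57,54,-10,-52,39,12,-21,40 for degrees 0…11.
[y^11] = 1·40 + 1·(-21) + 1·12 = 31.

31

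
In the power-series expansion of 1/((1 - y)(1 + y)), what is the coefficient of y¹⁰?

The denominator gives the recurrence a_n = a_(n−2) for n ≥ 2; the numerator fixes a_0 = 1, a_1 = 0.
Iterating: 1, 0, 1, 0, 1, 0, 1, 0, 1, 0, 1, so a_10 = 1.

1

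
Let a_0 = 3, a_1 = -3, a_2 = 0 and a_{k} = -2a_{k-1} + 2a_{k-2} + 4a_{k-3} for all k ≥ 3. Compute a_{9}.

1392

The ordinary generating function has denominator 1 + 2z - 2z^2 - 4z^3.
Iterating the recurrence: a_0,…,a_{9} = 3, -3, 0, 6, -24, 60, -144, 312, -672, 1392.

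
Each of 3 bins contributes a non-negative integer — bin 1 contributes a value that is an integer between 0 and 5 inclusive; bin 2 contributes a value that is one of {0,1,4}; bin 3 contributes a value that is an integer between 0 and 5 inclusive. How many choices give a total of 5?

13

The generating function for the choices is (1 + z + z^2 + z^3 + z^4 + z^5)·(1 + z + z^4)·(1 + z + z^2 + z^3 + z^4 + z^5); the count is [z^5].
(1 + z + z^2 + z^3 + z^4 + z^5) has coefficients 1,1,1,1,1,1 for degrees 0…5.
(1 + z + z^4) has coefficients 1,1,0,0,1,0 for degrees 0…5.
Finally multiplying by (1 + z + z^2 + z^3 + z^4 + z^5), the product of all factors after the first has coefficients 1,2,2,2,3,3 for degrees 0…5.
[z^5] = 1·3 + 1·3 + 1·2 + 1·2 + 1·2 + 1·1 = 13.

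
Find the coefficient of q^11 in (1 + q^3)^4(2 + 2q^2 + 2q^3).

(1 + q^3)^4 has coefficients 1,0,0,4,0,0,6,0,0,4,0,0 for degrees 0…11.
(2 + 2q^2 + 2q^3) has coefficients 2,0,2,2,0,0,0,0,0,0,0,0 for degrees 0…11.
[q^11] = 1·0 + 4·0 + 6·0 + 4·2 = 8.

8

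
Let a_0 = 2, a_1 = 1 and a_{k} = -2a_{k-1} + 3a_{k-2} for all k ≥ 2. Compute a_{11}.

-44285

The ordinary generating function has denominator 1 + 2q - 3q^2.
Iterating the recurrence: a_0,…,a_{11} = 2, 1, 4, -5, 22, -59, 184, -545, 1642, -4919, 14764, -44285.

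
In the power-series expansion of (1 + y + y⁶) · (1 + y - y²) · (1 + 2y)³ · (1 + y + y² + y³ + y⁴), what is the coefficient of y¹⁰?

27

(1 + y + y⁶) has coefficients 1,1,0,0,0,0,1 for degrees 0…6.
(1 + y - y²) has coefficients 1,1,-1,0,0,0,0,0,0,0,0 for degrees 0…10.
Multiplying by (1 + 2y)³ gives running coefficients 1,7,17,14,-4,-8,0,0,0,0,0 for degrees 0…10.
Finally multiplying by (1 + y + y² + y³ + y⁴), the product of all factors after the first has coefficients 1,8,25,39,35,26,19,2,-12,-8,0 for degrees 0…10.
[y¹⁰] = 1·0 + 1·(-8) + 1·35 = 27.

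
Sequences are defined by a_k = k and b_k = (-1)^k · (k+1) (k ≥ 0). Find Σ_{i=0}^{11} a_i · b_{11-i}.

6

The convolution is the t^11 coefficient of A(t)B(t).
Σ = 0·(-12) + 1·11 + 2·(-10) + 3·9 + 4·(-8) + 5·7 + 6·(-6) + 7·5 + 8·(-4) + 9·3 + 10·(-2) + 11·1 = 6.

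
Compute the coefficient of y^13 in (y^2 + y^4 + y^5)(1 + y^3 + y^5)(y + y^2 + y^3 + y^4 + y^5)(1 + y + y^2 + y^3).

(y^2 + y^4 + y^5) has coefficients 0,0,1,0,1,1 for degrees 0…5.
(1 + y^3 + y^5) has coefficients 1,0,0,1,0,1,0,0,0,0,0,0,0,0 for degrees 0…13.
Multiplying by (y + y^2 + y^3 + y^4 + y^5) gives running coefficients 0,1,1,1,2,2,2,2,2,1,1,0,0,0 for degrees 0…13.
Finally multiplying by (1 + y + y^2 + y^3), the product of all factors after the first has coefficients 0,1,2,3,5,6,7,8,8,7,6,4,2,1 for degrees 0…13.
[y^13] = 1·4 + 1·7 + 1·8 = 19.

19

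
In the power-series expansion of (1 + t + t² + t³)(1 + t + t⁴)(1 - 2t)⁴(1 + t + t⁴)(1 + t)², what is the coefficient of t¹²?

3

(1 + t + t² + t³) has coefficients 1,1,1,1 for degrees 0…3.
(1 + t + t⁴) has coefficients 1,1,0,0,1,0,0,0,0,0,0,0,0 for degrees 0…12.
Multiplying by (1 - 2t)⁴ gives running coefficients 1,-7,16,-8,-15,8,24,-32,16,0,0,0,0 for degrees 0…12.
Multiplying by (1 + t + t⁴) gives running coefficients 1,-6,9,8,-22,-14,48,-16,-31,24,24,-32,16 for degrees 0…12.
Finally multiplying by (1 + t)², the product of all factors after the first has coefficients 1,-4,-2,20,3,-50,-2,66,-15,-54,41,40,-24 for degrees 0…12.
[t¹²] = 1·(-24) + 1·40 + 1·41 + 1·(-54) = 3.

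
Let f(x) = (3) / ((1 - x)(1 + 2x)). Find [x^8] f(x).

513

The denominator gives the recurrence a_n = −a_(n−1) + 2a_(n−2) for n ≥ 2; the numerator fixes a_0 = 3, a_1 = -3.
Iterating: 3, -3, 9, -15, 33, -63, 129, -255, 513, so a_8 = 513.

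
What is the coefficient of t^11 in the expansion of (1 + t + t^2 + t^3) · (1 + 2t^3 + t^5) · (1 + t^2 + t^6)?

3

(1 + t + t^2 + t^3) has coefficients 1,1,1,1 for degrees 0…3.
(1 + 2t^3 + t^5) has coefficients 1,0,0,2,0,1,0,0,0,0,0,0 for degrees 0…11.
Finally multiplying by (1 + t^2 + t^6), the product of all factors after the first has coefficients 1,0,1,2,0,3,1,1,0,2,0,1 for degrees 0…11.
[t^11] = 1·1 + 1·0 + 1·2 + 1·0 = 3.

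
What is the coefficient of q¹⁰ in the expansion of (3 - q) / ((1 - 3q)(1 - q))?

The denominator gives the recurrence a_n = 4a_(n−1) − 3a_(n−2) for n ≥ 3; the numerator fixes a_0 = 3, a_1 = 11, a_2 = 35.
Iterating: 3, 11, 35, 107, 323, 971, 2915, 8747, 26243, 78731, 236195, so a_10 = 236195.

236195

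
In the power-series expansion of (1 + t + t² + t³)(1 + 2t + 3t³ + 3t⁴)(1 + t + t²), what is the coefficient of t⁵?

20

(1 + t + t² + t³) has coefficients 1,1,1,1 for degrees 0…3.
(1 + 2t + 3t³ + 3t⁴) has coefficients 1,2,0,3,3,0 for degrees 0…5.
Finally multiplying by (1 + t + t²), the product of all factors after the first has coefficients 1,3,3,5,6,6 for degrees 0…5.
[t⁵] = 1·6 + 1·6 + 1·5 + 1·3 = 20.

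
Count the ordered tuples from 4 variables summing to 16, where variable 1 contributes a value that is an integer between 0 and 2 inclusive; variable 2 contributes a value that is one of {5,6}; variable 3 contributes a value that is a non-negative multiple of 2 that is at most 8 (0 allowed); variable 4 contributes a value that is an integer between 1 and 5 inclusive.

14

The generating function for the choices is (1 + z + z^2)·(z^5 + z^6)·(1 + z^2 + z^4 + z^6 + z^8)·(z + z^2 + z^3 + z^4 + z^5); the count is [z^16].
(1 + z + z^2) has coefficients 1,1,1 for degrees 0…2.
(z^5 + z^6) has coefficients 0,0,0,0,0,1,1,0,0,0,0,0,0,0,0,0,0 for degrees 0…16.
Multiplying by (1 + z^2 + z^4 + z^6 + z^8) gives running coefficients 0,0,0,0,0,1,1,1,1,1,1,1,1,1,1,0,0 for degrees 0…16.
Finally multiplying by (z + z^2 + z^3 + z^4 + z^5), the product of all factors after the first has coefficients 0,0,0,0,0,0,1,2,3,4,5,5,5,5,5,5,4 for degrees 0…16.
[z^16] = 1·4 + 1·5 + 1·5 = 14.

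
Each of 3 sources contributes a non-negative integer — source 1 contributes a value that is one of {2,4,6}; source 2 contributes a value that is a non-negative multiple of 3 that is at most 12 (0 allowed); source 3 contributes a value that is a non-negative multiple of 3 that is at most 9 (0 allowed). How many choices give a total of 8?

The generating function for the choices is (t² + t⁴ + t⁶)·(1 + t³ + t⁶ + t⁹ + t¹²)·(1 + t³ + t⁶ + t⁹); the count is [t⁸].
(t² + t⁴ + t⁶) has coefficients 0,0,1,0,1,0,1 for degrees 0…6.
(1 + t³ + t⁶ + t⁹ + t¹²) has coefficients 1,0,0,1,0,0,1,0,0 for degrees 0…8.
Finally multiplying by (1 + t³ + t⁶ + t⁹), the product of all factors after the first has coefficients 1,0,0,2,0,0,3,0,0 for degrees 0…8.
[t⁸] = 1·3 + 1·0 + 1·0 = 3.

3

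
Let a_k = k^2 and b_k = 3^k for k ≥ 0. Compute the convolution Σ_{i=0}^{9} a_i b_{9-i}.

The convolution is the x^9 coefficient of A(x)B(x).
Σ = 0·19683 + 1·6561 + 4·2187 + 9·729 + 16·243 + 25·81 + 36·27 + 49·9 + 64·3 + 81·1 = 29469.

29469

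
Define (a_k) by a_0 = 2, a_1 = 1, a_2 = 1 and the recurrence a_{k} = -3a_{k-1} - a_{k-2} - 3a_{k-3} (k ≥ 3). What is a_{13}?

-478295

The ordinary generating function has denominator 1 + 3z + z^2 + 3z^3.
Iterating the recurrence: a_0,…,a_{13} = 2, 1, 1, -10, 26, -71, 217, -658, 1970, -5903, 17713, -53146, 159434, -478295.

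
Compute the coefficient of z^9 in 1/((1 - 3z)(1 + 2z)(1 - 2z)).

34815

The denominator gives the recurrence a_n = 3a_(n−1) + 4a_(n−2) − 12a_(n−3) for n ≥ 3; the numerator fixes a_0 = 1, a_1 = 3, a_2 = 13.
Iterating: 1, 3, 13, 39, 133, 399, 1261, 3783, 11605, 34815, so a_9 = 34815.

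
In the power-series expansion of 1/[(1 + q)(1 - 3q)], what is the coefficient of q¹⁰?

44287

The denominator gives the recurrence a_n = 2a_(n−1) + 3a_(n−2) for n ≥ 2; the numerator fixes a_0 = 1, a_1 = 2.
Iterating: 1, 2, 7, 20, 61, 182, 547, 1640, 4921, 14762, 44287, so a_10 = 44287.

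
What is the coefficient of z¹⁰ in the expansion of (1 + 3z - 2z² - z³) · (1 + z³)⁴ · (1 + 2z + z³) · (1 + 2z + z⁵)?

-8

(1 + 3z - 2z² - z³) has coefficients 1,3,-2,-1 for degrees 0…3.
(1 + z³)⁴ has coefficients 1,0,0,4,0,0,6,0,0,4,0 for degrees 0…10.
Multiplying by (1 + 2z + z³) gives running coefficients 1,2,0,5,8,0,10,12,0,10,8 for degrees 0…10.
Finally multiplying by (1 + 2z + z⁵), the product of all factors after the first has coefficients 1,4,4,5,18,17,12,32,29,18,28 for degrees 0…10.
[z¹⁰] = 1·28 + 3·18 − 2·29 − 1·32 = -8.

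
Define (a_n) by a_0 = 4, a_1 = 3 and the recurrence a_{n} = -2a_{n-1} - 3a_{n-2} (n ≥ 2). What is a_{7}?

The ordinary generating function has denominator 1 + 2t + 3t^2.
Iterating the recurrence: a_0,…,a_{7} = 4, 3, -18, 27, 0, -81, 162, -81.

-81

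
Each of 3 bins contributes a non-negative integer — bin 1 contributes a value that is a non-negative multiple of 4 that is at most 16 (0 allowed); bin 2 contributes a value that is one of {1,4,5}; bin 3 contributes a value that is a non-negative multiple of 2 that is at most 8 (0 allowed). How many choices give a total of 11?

The generating function for the choices is (1 + x⁴ + x⁸ + x¹² + x¹⁶)·(x + x⁴ + x⁵)·(1 + x² + x⁴ + x⁶ + x⁸); the count is [x¹¹].
(1 + x⁴ + x⁸ + x¹² + x¹⁶) has coefficients 1,0,0,0,1,0,0,0,1,0,0,0 for degrees 0…11.
(x + x⁴ + x⁵) has coefficients 0,1,0,0,1,1,0,0,0,0,0,0 for degrees 0…11.
Finally multiplying by (1 + x² + x⁴ + x⁶ + x⁸), the product of all factors after the first has coefficients 0,1,0,1,1,2,1,2,1,2,1,1 for degrees 0…11.
[x¹¹] = 1·1 + 1·2 + 1·1 = 4.

4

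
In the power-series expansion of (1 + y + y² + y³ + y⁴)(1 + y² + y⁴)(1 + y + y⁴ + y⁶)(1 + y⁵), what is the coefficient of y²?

3

(1 + y + y² + y³ + y⁴) has coefficients 1,1,1 for degrees 0…2.
(1 + y² + y⁴) has coefficients 1,0,1 for degrees 0…2.
Multiplying by (1 + y + y⁴ + y⁶) gives running coefficients 1,1,1 for degrees 0…2.
Finally multiplying by (1 + y⁵), the product of all factors after the first has coefficients 1,1,1 for degrees 0…2.
[y²] = 1·1 + 1·1 + 1·1 = 3.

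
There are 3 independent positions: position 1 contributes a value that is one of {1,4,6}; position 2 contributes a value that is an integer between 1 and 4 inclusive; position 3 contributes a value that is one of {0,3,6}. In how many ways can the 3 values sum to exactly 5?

The generating function for the choices is (y + y^4 + y^6)·(y + y^2 + y^3 + y^4)·(1 + y^3 + y^6); the count is [y^5].
(y + y^4 + y^6) has coefficients 0,1,0,0,1,0 for degrees 0…5.
(y + y^2 + y^3 + y^4) has coefficients 0,1,1,1,1,0 for degrees 0…5.
Finally multiplying by (1 + y^3 + y^6), the product of all factors after the first has coefficients 0,1,1,1,2,1 for degrees 0…5.
[y^5] = 1·2 + 1·1 = 3.

3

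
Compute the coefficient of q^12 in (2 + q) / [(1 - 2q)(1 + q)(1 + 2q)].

The denominator gives the recurrence a_n = −a_(n−1) + 4a_(n−2) + 4a_(n−3) for n ≥ 3; the numerator fixes a_0 = 2, a_1 = -1, a_2 = 9.
Iterating: 2, -1, 9, -5, 37, -21, 149, -85, 597, -341, 2389, -1365, 9557, so a_12 = 9557.

9557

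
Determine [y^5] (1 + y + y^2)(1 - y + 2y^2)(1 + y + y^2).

3

(1 + y + y^2) has coefficients 1,1,1 for degrees 0…2.
(1 - y + 2y^2) has coefficients 1,-1,2,0,0,0 for degrees 0…5.
Finally multiplying by (1 + y + y^2), the product of all factors after the first has coefficients 1,0,2,1,2,0 for degrees 0…5.
[y^5] = 1·0 + 1·2 + 1·1 = 3.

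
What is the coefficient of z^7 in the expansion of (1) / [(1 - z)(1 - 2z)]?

The denominator gives the recurrence a_n = 3a_(n−1) − 2a_(n−2) for n ≥ 2; the numerator fixes a_0 = 1, a_1 = 3.
Iterating: 1, 3, 7, 15, 31, 63, 127, 255, so a_7 = 255.

255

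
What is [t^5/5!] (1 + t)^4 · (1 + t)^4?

6720

The EGF product rule gives c_5 = Σ_{k_1+k_2=5} C(5; k_1,k_2) · ∏ g_i(k_i), where (1+t)^4 gives the falling factorial (4)_k; (1+t)^4 gives the falling factorial (4)_k.
g_1(k) for k = 0…5: 1, 4, 12, 24, 24, 0.
g_2(k) for k = 0…5: 1, 4, 12, 24, 24, 0.
c_5 = Σ_k C(5,k)·g_1(k)·g_2(5−k) = 5·4·24 + 10·12·24 + 10·24·12 + 5·24·4 = 480 + 2880 + 2880 + 480 = 6720.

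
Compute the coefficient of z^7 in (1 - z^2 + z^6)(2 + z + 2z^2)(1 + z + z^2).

3

(1 - z^2 + z^6) has coefficients 1,0,-1,0,0,0,1 for degrees 0…6.
(2 + z + 2z^2) has coefficients 2,1,2,0,0,0,0,0 for degrees 0…7.
Finally multiplying by (1 + z + z^2), the product of all factors after the first has coefficients 2,3,5,3,2,0,0,0 for degrees 0…7.
[z^7] = 1·0 − 1·0 + 1·3 = 3.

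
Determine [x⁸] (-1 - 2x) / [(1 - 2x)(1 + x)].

-341

Partial fractions give a closed form: a_n = (-4/3)·2^n + (1/3)·(-1)^n.
At n = 8: a_8 = -341.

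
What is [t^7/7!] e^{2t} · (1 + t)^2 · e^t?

22599

The EGF product rule gives c_7 = Σ_{k_1+k_2+k_3=7} C(7; k_1,k_2,k_3) · ∏ g_i(k_i), where e^{2t} gives (2)^k; (1+t)^2 gives the falling factorial (2)_k; e^t gives (1)^k.
g_1(k) for k = 0…7: 1, 2, 4, 8, 16, 32, 64, 128.
g_2(k) for k = 0…7: 1, 2, 2, 0, 0, 0, 0, 0.
g_3(k) for k = 0…7: 1, 1, 1, 1, 1, 1, 1, 1.
First combine the last two factors: h(k) = Σ_j C(k,j)·g_2(j)·g_3(k−j) for k = 0…7: 1, 3, 7, 13, 21, 31, 43, 57.
c_7 = Σ_k C(7,k)·g_1(k)·h(7−k) = 1·1·57 + 7·2·43 + 21·4·31 + 35·8·21 + 35·16·13 + 21·32·7 + 7·64·3 + 1·128·1 = 57 + 602 + 2604 + 5880 + 7280 + 4704 + 1344 + 128 = 22599.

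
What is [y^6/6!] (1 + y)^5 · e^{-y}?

151

The EGF product rule gives c_6 = Σ_{k_1+k_2=6} C(6; k_1,k_2) · ∏ g_i(k_i), where (1+y)^5 gives the falling factorial (5)_k; e^{-y} gives (-1)^k.
g_1(k) for k = 0…6: 1, 5, 20, 60, 120, 120, 0.
g_2(k) for k = 0…6: 1, -1, 1, -1, 1, -1, 1.
c_6 = Σ_k C(6,k)·g_1(k)·g_2(6−k) = 1·1·1 + 6·5·(-1) + 15·20·1 + 20·60·(-1) + 15·120·1 + 6·120·(-1) = 1 − 30 + 300 − 1200 + 1800 − 720 = 151.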